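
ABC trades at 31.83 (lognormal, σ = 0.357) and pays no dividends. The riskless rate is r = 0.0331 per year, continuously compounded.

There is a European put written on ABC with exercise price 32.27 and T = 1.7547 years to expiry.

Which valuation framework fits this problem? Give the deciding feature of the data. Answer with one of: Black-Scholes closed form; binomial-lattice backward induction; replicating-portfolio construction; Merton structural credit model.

Key observation: the strike-32.27 put on ABC is European-exercise on a continuously-modelled lognormal underlying, so its value is a single closed-form evaluation.

framework: Black-Scholes closed form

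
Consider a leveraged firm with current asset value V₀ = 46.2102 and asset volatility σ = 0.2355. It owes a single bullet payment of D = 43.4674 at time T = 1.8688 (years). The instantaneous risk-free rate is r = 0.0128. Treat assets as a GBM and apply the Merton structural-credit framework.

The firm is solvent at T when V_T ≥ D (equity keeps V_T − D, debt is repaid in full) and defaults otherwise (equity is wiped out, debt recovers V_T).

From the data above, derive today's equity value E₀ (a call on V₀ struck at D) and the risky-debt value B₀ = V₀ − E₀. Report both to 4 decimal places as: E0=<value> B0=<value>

Apply the equity-as-call identities (strike 43.4674, horizon 1.8688 years):
d₁ = [ln(V₀/D) + (r + σ²/2)T] / (σ√T)
   = [ln(46.2102/43.4674) + (0.0128 + 0.5·0.2355²)·1.8688] / (0.2355·√1.8688)
   = [0.061189 + 0.075743] / 0.321938 = 0.425337
d₂ = d₁ − σ√T = 0.425337 − 0.321938 = 0.103398
N(d₁) = 0.664704,  N(d₂) = 0.541177,  e^(−rT) = 0.976363
E₀ = V₀·N(d₁) − D·e^(−rT)·N(d₂)
   = 46.2102·0.664704 − 43.4674·0.976363·0.541177 = 7.748600
B₀ = V₀ − E₀ = 46.2102 − 7.748600 = 38.461600

E0=7.7486 B0=38.4616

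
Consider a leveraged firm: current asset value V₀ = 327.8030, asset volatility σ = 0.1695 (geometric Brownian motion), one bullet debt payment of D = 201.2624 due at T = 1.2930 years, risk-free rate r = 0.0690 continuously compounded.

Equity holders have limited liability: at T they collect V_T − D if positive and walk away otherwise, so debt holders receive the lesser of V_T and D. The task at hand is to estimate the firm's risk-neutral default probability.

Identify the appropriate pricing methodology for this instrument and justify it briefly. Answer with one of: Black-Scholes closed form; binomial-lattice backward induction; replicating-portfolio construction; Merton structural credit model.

framework: Merton structural credit model

Key observation: the data describe a firm's assets (V₀ = 327.8030, GBM) and a single zero-coupon debt of face 201.2624, so credit quantities follow from equity-as-call in the structural model.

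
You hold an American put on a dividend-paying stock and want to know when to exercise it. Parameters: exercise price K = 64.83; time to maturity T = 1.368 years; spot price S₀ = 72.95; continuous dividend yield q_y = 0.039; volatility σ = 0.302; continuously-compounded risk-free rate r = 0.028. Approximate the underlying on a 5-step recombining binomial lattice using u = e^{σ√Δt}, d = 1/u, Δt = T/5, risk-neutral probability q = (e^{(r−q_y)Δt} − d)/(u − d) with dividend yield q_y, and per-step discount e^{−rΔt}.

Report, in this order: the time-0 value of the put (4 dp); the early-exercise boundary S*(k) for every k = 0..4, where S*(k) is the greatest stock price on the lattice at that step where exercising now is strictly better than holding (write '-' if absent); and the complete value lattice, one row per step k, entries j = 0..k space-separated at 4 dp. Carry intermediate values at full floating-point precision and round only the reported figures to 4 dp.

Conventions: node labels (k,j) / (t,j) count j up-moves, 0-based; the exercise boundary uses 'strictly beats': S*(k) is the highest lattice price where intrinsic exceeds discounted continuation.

price = 6.1757
boundary = - - - - 38.7801
tree:
6.1757
9.3293 2.4438
13.7175 4.1493 0.4104
19.4321 6.9983 0.7535 0.0000
26.0499 11.7113 1.3833 0.0000 0.0000
31.7165 19.4135 2.5396 0.0000 0.0000 0.0000

Δt=0.27360, u=1.17113, d=0.85388, q=0.45112, disc=e^(-rΔt)=0.99237
k=5 terminal: V=max(K-S,0) → 31.7165 19.4135 2.5396 0.0000 0.0000 0.0000
k=4: j=0 S=38.7801 intr=26.0499 cont=25.9667 V=26.0499[EX]; j=1 S=53.1885 intr=11.6415 cont=11.7113 V=11.7113[hold]; j=2 S=72.9500 intr=0.0000 cont=1.3833 V=1.3833[hold]; j=3 S=100.0537 intr=0.0000 cont=0.0000 V=0.0000[hold]; j=4 S=137.2275 intr=0.0000 cont=0.0000 V=0.0000[hold]  S*(4)=38.7801
k=3: j=0 S=45.4165 intr=19.4135 cont=19.4321 V=19.4321[hold]; j=1 S=62.2904 intr=2.5396 cont=6.9983 V=6.9983[hold]; j=2 S=85.4337 intr=0.0000 cont=0.7535 V=0.7535[hold]; j=3 S=117.1756 intr=0.0000 cont=0.0000 V=0.0000[hold]  S*(3)=-
k=2: j=0 S=53.1885 intr=11.6415 cont=13.7175 V=13.7175[hold]; j=1 S=72.9500 intr=0.0000 cont=4.1493 V=4.1493[hold]; j=2 S=100.0537 intr=0.0000 cont=0.4104 V=0.4104[hold]  S*(2)=-
k=1: j=0 S=62.2904 intr=2.5396 cont=9.3293 V=9.3293[hold]; j=1 S=85.4337 intr=0.0000 cont=2.4438 V=2.4438[hold]  S*(1)=-
k=0: j=0 S=72.9500 intr=0.0000 cont=6.1757 V=6.1757[hold]  S*(0)=-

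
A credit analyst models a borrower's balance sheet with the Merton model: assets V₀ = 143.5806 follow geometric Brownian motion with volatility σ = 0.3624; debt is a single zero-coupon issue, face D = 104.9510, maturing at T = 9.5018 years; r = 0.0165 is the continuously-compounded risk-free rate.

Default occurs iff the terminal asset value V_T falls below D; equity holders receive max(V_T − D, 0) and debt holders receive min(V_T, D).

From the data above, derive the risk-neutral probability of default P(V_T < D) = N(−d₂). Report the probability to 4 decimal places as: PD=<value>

Work the structural quantities from V₀ = 143.5806 against face 104.9510:
d₁ = [ln(V₀/D) + (r + σ²/2)T] / (σ√T)
   = [ln(143.5806/104.9510) + (0.0165 + 0.5·0.3624²)·9.5018] / (0.3624·√9.5018)
   = [0.313403 + 0.780733] / 1.117098 = 0.979445
d₂ = d₁ − σ√T = 0.979445 − 1.117098 = -0.137652
risk-neutral PD = N(−d₂) = N(0.137652) = 0.554742

PD=0.5547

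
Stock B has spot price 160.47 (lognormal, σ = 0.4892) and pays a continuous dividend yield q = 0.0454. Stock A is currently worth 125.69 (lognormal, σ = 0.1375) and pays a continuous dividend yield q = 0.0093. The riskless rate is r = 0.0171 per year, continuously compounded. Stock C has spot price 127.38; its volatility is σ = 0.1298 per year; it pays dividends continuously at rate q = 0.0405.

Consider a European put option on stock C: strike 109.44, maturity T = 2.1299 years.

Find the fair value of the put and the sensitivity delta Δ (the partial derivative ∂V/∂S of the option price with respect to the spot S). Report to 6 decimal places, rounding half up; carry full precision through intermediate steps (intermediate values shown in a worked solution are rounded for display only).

σ√T = 0.1298·√2.1299 = 0.189432
d₁ = (ln(S/K) + (r−q+σ²/2)T) / (σ√T) = (ln(127.38/109.44) + (0.0171−0.0405+0.1298²/2)·2.1299) / 0.189432 = (0.151798 − 0.031897) / 0.189432 = 0.632948
d₂ = d₁ − σ√T = 0.632948 − 0.189432 = 0.443516
e^{−rT} = 0.964234
e^{−qT} = 0.917355
N(−d₁) = 0.263384,  N(−d₂) = 0.328696
Put price V = K·e^{−rT}·N(−d₂) − S·e^{−qT}·N(−d₁) = 34.685926 − 30.777080 = 3.908846
Δ = −e^{−qT}·N(−d₁) = -0.241616

price = 3.908846
Δ = -0.241616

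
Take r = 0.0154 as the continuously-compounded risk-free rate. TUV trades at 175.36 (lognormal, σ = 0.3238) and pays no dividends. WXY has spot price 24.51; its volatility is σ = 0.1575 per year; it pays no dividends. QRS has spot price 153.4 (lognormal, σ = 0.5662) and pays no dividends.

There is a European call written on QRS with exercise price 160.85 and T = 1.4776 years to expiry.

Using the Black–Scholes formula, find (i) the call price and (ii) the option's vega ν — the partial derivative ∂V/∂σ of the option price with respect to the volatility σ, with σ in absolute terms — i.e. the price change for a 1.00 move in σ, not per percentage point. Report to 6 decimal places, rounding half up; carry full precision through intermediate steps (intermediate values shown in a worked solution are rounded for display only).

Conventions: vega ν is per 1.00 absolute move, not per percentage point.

price = 39.928784
ν = 70.937570

σ√T = 0.5662·√1.4776 = 0.688253
d₁ = (ln(S/K) + (r+σ²/2)T) / (σ√T) = (ln(153.4/160.85) + (0.0154+0.5662²/2)·1.4776) / 0.688253 = (-0.047423 + 0.259601) / 0.688253 = 0.308285
d₂ = d₁ − σ√T = 0.308285 − 0.688253 = -0.379969
e^{−rT} = 0.977502
N(d₁) = 0.621067,  N(d₂) = 0.351984
Call price V = S·N(d₁) − K·e^{−rT}·N(d₂) = 95.271702 − 55.342918 = 39.928784
φ(d₁) = (1/√(2π))·e^{−d₁²/2} = 0.380428
ν = S·φ(d₁)·√T = 70.937570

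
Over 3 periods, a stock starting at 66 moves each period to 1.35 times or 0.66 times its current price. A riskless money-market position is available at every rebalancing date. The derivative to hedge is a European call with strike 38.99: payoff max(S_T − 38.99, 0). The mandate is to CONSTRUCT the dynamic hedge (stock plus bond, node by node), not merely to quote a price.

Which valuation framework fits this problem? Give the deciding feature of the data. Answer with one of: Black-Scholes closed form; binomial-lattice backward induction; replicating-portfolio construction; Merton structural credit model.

Key observation: the mandate to exhibit the hedge at every date and state singles out the replicating-portfolio construction on the 3-period tree with factors 1.35 and 0.66 from 66.

framework: replicating-portfolio construction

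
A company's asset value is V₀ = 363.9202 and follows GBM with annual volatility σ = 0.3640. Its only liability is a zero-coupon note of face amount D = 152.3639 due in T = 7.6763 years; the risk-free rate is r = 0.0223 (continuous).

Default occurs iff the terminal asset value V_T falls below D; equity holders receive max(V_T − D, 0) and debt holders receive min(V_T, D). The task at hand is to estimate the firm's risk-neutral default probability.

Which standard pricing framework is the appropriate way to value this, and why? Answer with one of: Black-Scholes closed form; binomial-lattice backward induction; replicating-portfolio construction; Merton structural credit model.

framework: Merton structural credit model

Key observation: the question is about default risk generated by asset-value dynamics against a debt face of 152.3639 — the structural framework prices exactly that.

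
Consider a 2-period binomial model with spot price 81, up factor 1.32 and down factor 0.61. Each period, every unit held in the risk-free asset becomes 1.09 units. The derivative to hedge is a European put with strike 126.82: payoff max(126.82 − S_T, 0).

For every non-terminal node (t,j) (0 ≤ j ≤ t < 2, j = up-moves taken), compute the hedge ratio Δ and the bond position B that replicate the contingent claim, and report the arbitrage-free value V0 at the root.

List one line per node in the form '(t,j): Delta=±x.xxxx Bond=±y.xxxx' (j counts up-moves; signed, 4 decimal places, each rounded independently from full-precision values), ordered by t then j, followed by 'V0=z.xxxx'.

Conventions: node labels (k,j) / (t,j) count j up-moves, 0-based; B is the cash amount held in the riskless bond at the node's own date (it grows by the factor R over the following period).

Risk-neutral probability p* = (R−d)/(u−d) = (1.09−0.61)/(1.32−0.61) = 0.6761.
At maturity the claim pays: V(2,0)=96.6799, V(2,1)=61.5988, V(2,2)=0.0000
(1,0): S=49.4100. Δ = (V_up−V_dn)/(S_up−S_dn) = (61.5988−96.6799)/(65.2212−30.1401) = -1.0000. V = [p*·61.5988 + (1−p*)·96.6799]/1.09 = 66.9386. B = V − Δ·S = 116.3486.
(1,1): S=106.9200. Δ = (V_up−V_dn)/(S_up−S_dn) = (0.0000−61.5988)/(141.1344−65.2212) = -0.8114. V = [p*·0.0000 + (1−p*)·61.5988]/1.09 = 18.3069. B = V − Δ·S = 105.0658.
(0,0): S=81.0000. Δ = (V_up−V_dn)/(S_up−S_dn) = (18.3069−66.9386)/(106.9200−49.4100) = -0.8456. V = [p*·18.3069 + (1−p*)·66.9386]/1.09 = 31.2485. B = V − Δ·S = 99.7438.
Check: Δ(0,0)·S0 + B(0,0) = 31.2485 = V0.

(0,0): Delta=-0.8456 Bond=99.7438
(1,0): Delta=-1.0000 Bond=116.3486
(1,1): Delta=-0.8114 Bond=105.0658
V0=31.2485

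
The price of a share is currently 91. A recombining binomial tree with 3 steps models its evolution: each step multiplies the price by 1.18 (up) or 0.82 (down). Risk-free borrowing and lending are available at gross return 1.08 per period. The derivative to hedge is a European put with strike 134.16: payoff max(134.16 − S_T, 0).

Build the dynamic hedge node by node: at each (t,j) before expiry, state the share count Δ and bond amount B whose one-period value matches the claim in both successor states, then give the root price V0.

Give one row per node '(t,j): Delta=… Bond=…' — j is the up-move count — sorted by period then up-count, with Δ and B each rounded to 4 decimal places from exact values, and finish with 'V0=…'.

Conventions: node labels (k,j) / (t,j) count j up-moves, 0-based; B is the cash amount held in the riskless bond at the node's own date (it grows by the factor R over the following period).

Under the risk-neutral measure, an up-move has probability p* = (R−d)/(u−d) = 0.7222 and values discount at R = 1.08.
Terminal payoffs: V(3,0)=83.9855, V(3,1)=61.9577, V(3,2)=30.2591, V(3,3)=0.0000
(2,0): S=61.1884. Δ = (V_up−V_dn)/(S_up−S_dn) = (61.9577−83.9855)/(72.2023−50.1745) = -1.0000. V = [p*·61.9577 + (1−p*)·83.9855]/1.08 = 63.0338. B = V − Δ·S = 124.2222.
(2,1): S=88.0516. Δ = (V_up−V_dn)/(S_up−S_dn) = (30.2591−61.9577)/(103.9009−72.2023) = -1.0000. V = [p*·30.2591 + (1−p*)·61.9577]/1.08 = 36.1706. B = V − Δ·S = 124.2222.
(2,2): S=126.7084. Δ = (V_up−V_dn)/(S_up−S_dn) = (0.0000−30.2591)/(149.5159−103.9009) = -0.6634. V = [p*·0.0000 + (1−p*)·30.2591]/1.08 = 7.7827. B = V − Δ·S = 91.8358.
(1,0): S=74.6200. Δ = (V_up−V_dn)/(S_up−S_dn) = (36.1706−63.0338)/(88.0516−61.1884) = -1.0000. V = [p*·36.1706 + (1−p*)·63.0338]/1.08 = 40.4006. B = V − Δ·S = 115.0206.
(1,1): S=107.3800. Δ = (V_up−V_dn)/(S_up−S_dn) = (7.7827−36.1706)/(126.7084−88.0516) = -0.7344. V = [p*·7.7827 + (1−p*)·36.1706]/1.08 = 14.5076. B = V − Δ·S = 93.3630.
(0,0): S=91.0000. Δ = (V_up−V_dn)/(S_up−S_dn) = (14.5076−40.4006)/(107.3800−74.6200) = -0.7904. V = [p*·14.5076 + (1−p*)·40.4006]/1.08 = 20.0927. B = V − Δ·S = 92.0176.
Verification: the root portfolio costs Δ(0,0)·S0 + B(0,0) = 20.0927, matching V0.

(0,0): Delta=-0.7904 Bond=92.0176
(1,0): Delta=-1.0000 Bond=115.0206
(1,1): Delta=-0.7344 Bond=93.3630
(2,0): Delta=-1.0000 Bond=124.2222
(2,1): Delta=-1.0000 Bond=124.2222
(2,2): Delta=-0.6634 Bond=91.8358
V0=20.0927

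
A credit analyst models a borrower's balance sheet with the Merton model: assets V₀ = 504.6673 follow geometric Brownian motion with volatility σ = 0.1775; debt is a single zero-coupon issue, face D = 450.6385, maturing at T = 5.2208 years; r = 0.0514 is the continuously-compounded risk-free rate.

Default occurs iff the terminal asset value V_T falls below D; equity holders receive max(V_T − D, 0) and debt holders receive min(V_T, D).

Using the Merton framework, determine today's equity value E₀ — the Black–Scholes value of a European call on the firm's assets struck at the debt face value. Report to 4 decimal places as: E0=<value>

Work the structural quantities from V₀ = 504.6673 against face 450.6385:
d₁ = [ln(V₀/D) + (r + σ²/2)T] / (σ√T)
   = [ln(504.6673/450.6385) + (0.0514 + 0.5·0.1775²)·5.2208] / (0.1775·√5.2208)
   = [0.113234 + 0.350593] / 0.405571 = 1.143639
d₂ = d₁ − σ√T = 1.143639 − 0.405571 = 0.738068
N(d₁) = 0.873613,  N(d₂) = 0.769764,  e^(−rT) = 0.764641
E₀ = V₀·N(d₁) − D·e^(−rT)·N(d₂)
   = 504.6673·0.873613 − 450.6385·0.764641·0.769764 = 175.641621

E0=175.6416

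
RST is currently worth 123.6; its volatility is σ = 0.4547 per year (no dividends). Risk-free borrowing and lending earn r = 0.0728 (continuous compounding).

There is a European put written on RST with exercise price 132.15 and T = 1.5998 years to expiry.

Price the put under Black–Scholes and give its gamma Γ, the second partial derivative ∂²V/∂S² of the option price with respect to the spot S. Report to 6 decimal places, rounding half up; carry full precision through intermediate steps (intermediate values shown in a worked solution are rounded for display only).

price = 24.405502
Γ = 0.005234

σ√T = 0.4547·√1.5998 = 0.575119
d₁ = (ln(S/K) + (r+σ²/2)T) / (σ√T) = (ln(123.6/132.15) + (0.0728+0.4547²/2)·1.5998) / 0.575119 = (-0.066887 + 0.281846) / 0.575119 = 0.373765
d₂ = d₁ − σ√T = 0.373765 − 0.575119 = -0.201354
e^{−rT} = 0.890061
N(−d₁) = 0.354290,  N(−d₂) = 0.579789
Put price V = K·e^{−rT}·N(−d₂) − S·N(−d₁) = 68.195699 − 43.790197 = 24.405502
φ(d₁) = (1/√(2π))·e^{−d₁²/2} = 0.372027
Γ = φ(d₁) / (S·σ·√T) = 0.005234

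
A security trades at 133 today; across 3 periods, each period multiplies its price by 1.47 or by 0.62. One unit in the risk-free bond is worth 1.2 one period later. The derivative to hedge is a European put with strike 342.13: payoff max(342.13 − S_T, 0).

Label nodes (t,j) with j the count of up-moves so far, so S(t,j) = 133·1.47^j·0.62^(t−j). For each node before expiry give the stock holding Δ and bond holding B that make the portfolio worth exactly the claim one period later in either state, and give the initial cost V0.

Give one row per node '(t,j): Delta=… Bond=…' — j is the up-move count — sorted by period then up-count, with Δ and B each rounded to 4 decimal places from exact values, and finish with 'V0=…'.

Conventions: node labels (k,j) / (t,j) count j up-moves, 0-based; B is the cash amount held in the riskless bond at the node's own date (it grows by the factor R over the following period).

(0,0): Delta=-0.7702 Bond=182.2005
(1,0): Delta=-1.0000 Bond=237.5903
(1,1): Delta=-0.7251 Bond=209.8192
(2,0): Delta=-1.0000 Bond=285.1083
(2,1): Delta=-1.0000 Bond=285.1083
(2,2): Delta=-0.6711 Bond=236.2696
V0=79.7645

No-arbitrage ⇒ martingale measure with p* = (R−d)/(u−d) = 0.6824.
Expiry values: V(3,0)=310.4324, V(3,1)=266.9760, V(3,2)=163.9422, V(3,3)=0.0000
Node (2,0) S=51.1252: V=(p*·266.9760+(1−p*)·310.4324)/1.2=233.9831; Δ=(266.9760−310.4324)/(75.1540−31.6976)=-1.0000; B=V−Δ·S=285.1083
Node (2,1) S=121.2162: V=(p*·163.9422+(1−p*)·266.9760)/1.2=163.8921; Δ=(163.9422−266.9760)/(178.1878−75.1540)=-1.0000; B=V−Δ·S=285.1083
Node (2,2) S=287.3997: V=(p*·0.0000+(1−p*)·163.9422)/1.2=43.3965; Δ=(0.0000−163.9422)/(422.4776−178.1878)=-0.6711; B=V−Δ·S=236.2696
Node (1,0) S=82.4600: V=(p*·163.8921+(1−p*)·233.9831)/1.2=155.1303; Δ=(163.8921−233.9831)/(121.2162−51.1252)=-1.0000; B=V−Δ·S=237.5903
Node (1,1) S=195.5100: V=(p*·43.3965+(1−p*)·163.8921)/1.2=68.0596; Δ=(43.3965−163.8921)/(287.3997−121.2162)=-0.7251; B=V−Δ·S=209.8192
Node (0,0) S=133.0000: V=(p*·68.0596+(1−p*)·155.1303)/1.2=79.7645; Δ=(68.0596−155.1303)/(195.5100−82.4600)=-0.7702; B=V−Δ·S=182.2005
Check: Δ(0,0)·S0 + B(0,0) = 79.7645 = V0.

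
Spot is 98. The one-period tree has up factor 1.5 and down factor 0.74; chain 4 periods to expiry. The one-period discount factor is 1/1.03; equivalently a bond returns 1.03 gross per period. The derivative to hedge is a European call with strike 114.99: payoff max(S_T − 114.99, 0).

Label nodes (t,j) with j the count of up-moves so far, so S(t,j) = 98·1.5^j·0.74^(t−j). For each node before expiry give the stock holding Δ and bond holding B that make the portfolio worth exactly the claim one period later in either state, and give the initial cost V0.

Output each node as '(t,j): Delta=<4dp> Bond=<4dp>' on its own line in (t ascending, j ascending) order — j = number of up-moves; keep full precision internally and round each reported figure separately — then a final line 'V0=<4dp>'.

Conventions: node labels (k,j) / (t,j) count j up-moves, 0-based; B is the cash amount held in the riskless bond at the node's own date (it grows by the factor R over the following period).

No-arbitrage ⇒ martingale measure with p* = (R−d)/(u−d) = 0.3816.
Terminal payoffs: V(4,0)=0.0000, V(4,1)=0.0000, V(4,2)=5.7558, V(4,3)=129.7650, V(4,4)=381.1350
  t=3,j=0: stock 39.7120 → up 59.5679 (V=0.0000), down 29.3868 (V=0.0000). Price 0.0000; hedge Δ=0.0000, bond B=0.0000.
  t=3,j=1: stock 80.4972 → up 120.7458 (V=5.7558), down 59.5679 (V=0.0000). Price 2.1323; hedge Δ=0.0941, bond B=-5.4411.
  t=3,j=2: stock 163.1700 → up 244.7550 (V=129.7650), down 120.7458 (V=5.7558). Price 51.5292; hedge Δ=1.0000, bond B=-111.6408.
  t=3,j=3: stock 330.7500 → up 496.1250 (V=381.1350), down 244.7550 (V=129.7650). Price 219.1092; hedge Δ=1.0000, bond B=-111.6408.
  t=2,j=0: stock 53.6648 → up 80.4972 (V=2.1323), down 39.7120 (V=0.0000). Price 0.7900; hedge Δ=0.0523, bond B=-2.0157.
  t=2,j=1: stock 108.7800 → up 163.1700 (V=51.5292), down 80.4972 (V=2.1323). Price 20.3700; hedge Δ=0.5975, bond B=-44.6259.
  t=2,j=2: stock 220.5000 → up 330.7500 (V=219.1092), down 163.1700 (V=51.5292). Price 112.1109; hedge Δ=1.0000, bond B=-108.3891.
  t=1,j=0: stock 72.5200 → up 108.7800 (V=20.3700), down 53.6648 (V=0.7900). Price 8.0207; hedge Δ=0.3553, bond B=-17.7426.
  t=1,j=1: stock 147.0000 → up 220.5000 (V=112.1109), down 108.7800 (V=20.3700). Price 53.7635; hedge Δ=0.8212, bond B=-66.9481.
  t=0,j=0: stock 98.0000 → up 147.0000 (V=53.7635), down 72.5200 (V=8.0207). Price 24.7332; hedge Δ=0.6142, bond B=-35.4548.
Sanity check at the root: Δ(0,0)·S0 + B(0,0) reproduces V0 = 24.7332.

(0,0): Delta=0.6142 Bond=-35.4548
(1,0): Delta=0.3553 Bond=-17.7426
(1,1): Delta=0.8212 Bond=-66.9481
(2,0): Delta=0.0523 Bond=-2.0157
(2,1): Delta=0.5975 Bond=-44.6259
(2,2): Delta=1.0000 Bond=-108.3891
(3,0): Delta=0.0000 Bond=0.0000
(3,1): Delta=0.0941 Bond=-5.4411
(3,2): Delta=1.0000 Bond=-111.6408
(3,3): Delta=1.0000 Bond=-111.6408
V0=24.7332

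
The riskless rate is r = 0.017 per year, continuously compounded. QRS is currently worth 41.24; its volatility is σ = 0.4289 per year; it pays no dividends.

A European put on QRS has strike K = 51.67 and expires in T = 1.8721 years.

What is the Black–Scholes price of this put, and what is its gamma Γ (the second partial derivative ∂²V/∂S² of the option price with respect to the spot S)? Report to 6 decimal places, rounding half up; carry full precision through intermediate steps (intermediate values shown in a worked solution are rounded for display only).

price = 15.490856
Γ = 0.016473

σ√T = 0.4289·√1.8721 = 0.586841
d₁ = (ln(S/K) + (r+σ²/2)T) / (σ√T) = (ln(41.24/51.67) + (0.017+0.4289²/2)·1.8721) / 0.586841 = (-0.225469 + 0.204017) / 0.586841 = -0.036555
d₂ = d₁ − σ√T = -0.036555 − 0.586841 = -0.623396
e^{−rT} = 0.968675
N(−d₁) = 0.514580,  N(−d₂) = 0.733488
Put price V = K·e^{−rT}·N(−d₂) − S·N(−d₁) = 36.712131 − 21.221275 = 15.490856
φ(d₁) = (1/√(2π))·e^{−d₁²/2} = 0.398676
Γ = φ(d₁) / (S·σ·√T) = 0.016473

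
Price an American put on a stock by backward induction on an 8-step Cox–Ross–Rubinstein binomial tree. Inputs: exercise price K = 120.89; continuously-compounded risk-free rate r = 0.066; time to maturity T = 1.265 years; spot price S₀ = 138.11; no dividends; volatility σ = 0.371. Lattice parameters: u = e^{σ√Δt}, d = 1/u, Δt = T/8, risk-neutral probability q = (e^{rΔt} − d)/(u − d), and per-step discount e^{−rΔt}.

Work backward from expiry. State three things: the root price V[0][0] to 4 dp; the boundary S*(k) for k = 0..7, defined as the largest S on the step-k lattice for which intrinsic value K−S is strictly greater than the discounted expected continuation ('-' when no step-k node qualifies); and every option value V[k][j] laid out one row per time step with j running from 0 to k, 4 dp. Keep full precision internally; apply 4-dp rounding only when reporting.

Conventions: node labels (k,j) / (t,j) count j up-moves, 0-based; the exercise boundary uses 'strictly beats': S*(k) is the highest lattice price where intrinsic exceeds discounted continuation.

params: Δt=0.15812 u=1.15897 d=0.86284 q=0.49861 e^(-rΔt)=0.98962
t_8 payoffs: 78.4612 63.8996 44.3404 18.0685 0.0000 0.0000 0.0000 0.0000 0.0000
t_7: node(7,0) S=49.1735 payoff=71.7165 vs cont=70.4614 → 71.7165 [stop]  node(7,1) S=66.0499 payoff=54.8401 vs cont=53.5850 → 54.8401 [stop]  node(7,2) S=88.7184 payoff=32.1716 vs cont=30.9166 → 32.1716 [stop]  node(7,3) S=119.1666 payoff=1.7234 vs cont=8.9653 → 8.9653 [wait]  node(7,4) S=160.0647 payoff=0.0000 vs cont=0.0000 → 0.0000 [wait]  node(7,5) S=214.9992 payoff=0.0000 vs cont=0.0000 → 0.0000 [wait]  node(7,6) S=288.7872 payoff=0.0000 vs cont=0.0000 → 0.0000 [wait]  node(7,7) S=387.8993 payoff=0.0000 vs cont=0.0000 → 0.0000 [wait]  ⇒ S*(7)=88.7184
t_6: node(6,0) S=56.9904 payoff=63.8996 vs cont=62.6445 → 63.8996 [stop]  node(6,1) S=76.5496 payoff=44.3404 vs cont=43.0853 → 44.3404 [stop]  node(6,2) S=102.8215 payoff=18.0685 vs cont=20.3868 → 20.3868 [wait]  node(6,3) S=138.1100 payoff=0.0000 vs cont=4.4484 → 4.4484 [wait]  node(6,4) S=185.5095 payoff=0.0000 vs cont=0.0000 → 0.0000 [wait]  node(6,5) S=249.1767 payoff=0.0000 vs cont=0.0000 → 0.0000 [wait]  node(6,6) S=334.6944 payoff=0.0000 vs cont=0.0000 → 0.0000 [wait]  ⇒ S*(6)=76.5496
t_5: node(5,0) S=66.0499 payoff=54.8401 vs cont=53.5850 → 54.8401 [stop]  node(5,1) S=88.7184 payoff=32.1716 vs cont=32.0605 → 32.1716 [stop]  node(5,2) S=119.1666 payoff=1.7234 vs cont=12.3106 → 12.3106 [wait]  node(5,3) S=160.0647 payoff=0.0000 vs cont=2.2072 → 2.2072 [wait]  node(5,4) S=214.9992 payoff=0.0000 vs cont=0.0000 → 0.0000 [wait]  node(5,5) S=288.7872 payoff=0.0000 vs cont=0.0000 → 0.0000 [wait]  ⇒ S*(5)=88.7184
t_4: node(4,0) S=76.5496 payoff=44.3404 vs cont=43.0853 → 44.3404 [stop]  node(4,1) S=102.8215 payoff=18.0685 vs cont=22.0375 → 22.0375 [wait]  node(4,2) S=138.1100 payoff=0.0000 vs cont=7.1974 → 7.1974 [wait]  node(4,3) S=185.5095 payoff=0.0000 vs cont=1.0952 → 1.0952 [wait]  node(4,4) S=249.1767 payoff=0.0000 vs cont=0.0000 → 0.0000 [wait]  ⇒ S*(4)=76.5496
t_3: node(3,0) S=88.7184 payoff=32.1716 vs cont=32.8750 → 32.8750 [wait]  node(3,1) S=119.1666 payoff=1.7234 vs cont=14.4861 → 14.4861 [wait]  node(3,2) S=160.0647 payoff=0.0000 vs cont=4.1116 → 4.1116 [wait]  node(3,3) S=214.9992 payoff=0.0000 vs cont=0.5434 → 0.5434 [wait]  ⇒ S*(3)=-
t_2: node(2,0) S=102.8215 payoff=18.0685 vs cont=23.4600 → 23.4600 [wait]  node(2,1) S=138.1100 payoff=0.0000 vs cont=9.2166 → 9.2166 [wait]  node(2,2) S=185.5095 payoff=0.0000 vs cont=2.3083 → 2.3083 [wait]  ⇒ S*(2)=-
t_1: node(1,0) S=119.1666 payoff=1.7234 vs cont=16.1882 → 16.1882 [wait]  node(1,1) S=160.0647 payoff=0.0000 vs cont=5.7121 → 5.7121 [wait]  ⇒ S*(1)=-
t_0: node(0,0) S=138.1100 payoff=0.0000 vs cont=10.8509 → 10.8509 [wait]  ⇒ S*(0)=-

price = 10.8509
boundary = - - - - 76.5496 88.7184 76.5496 88.7184
tree:
10.8509
16.1882 5.7121
23.4600 9.2166 2.3083
32.8750 14.4861 4.1116 0.5434
44.3404 22.0375 7.1974 1.0952 0.0000
54.8401 32.1716 12.3106 2.2072 0.0000 0.0000
63.8996 44.3404 20.3868 4.4484 0.0000 0.0000 0.0000
71.7165 54.8401 32.1716 8.9653 0.0000 0.0000 0.0000 0.0000
78.4612 63.8996 44.3404 18.0685 0.0000 0.0000 0.0000 0.0000 0.0000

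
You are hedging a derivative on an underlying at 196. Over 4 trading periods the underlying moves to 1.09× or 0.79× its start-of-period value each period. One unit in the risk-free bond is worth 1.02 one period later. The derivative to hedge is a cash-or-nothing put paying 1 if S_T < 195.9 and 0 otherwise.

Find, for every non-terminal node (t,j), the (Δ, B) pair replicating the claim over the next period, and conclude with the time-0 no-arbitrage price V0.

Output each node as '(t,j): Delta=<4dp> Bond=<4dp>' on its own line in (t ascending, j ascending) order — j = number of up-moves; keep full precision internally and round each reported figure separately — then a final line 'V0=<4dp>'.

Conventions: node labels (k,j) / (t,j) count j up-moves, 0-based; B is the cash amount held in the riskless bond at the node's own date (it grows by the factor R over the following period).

Since d<R<u, set p* = (R−d)/(u−d) = 0.7667; price each node as the discounted p*-expectation of its children.
Payoffs at expiry: V(4,0)=1.0000, V(4,1)=1.0000, V(4,2)=1.0000, V(4,3)=0.0000, V(4,4)=0.0000
Node (3,0) S=96.6356: V=(p*·1.0000+(1−p*)·1.0000)/1.02=0.9804; Δ=(1.0000−1.0000)/(105.3329−76.3422)=0.0000; B=V−Δ·S=0.9804
Node (3,1) S=133.3327: V=(p*·1.0000+(1−p*)·1.0000)/1.02=0.9804; Δ=(1.0000−1.0000)/(145.3327−105.3329)=0.0000; B=V−Δ·S=0.9804
Node (3,2) S=183.9654: V=(p*·0.0000+(1−p*)·1.0000)/1.02=0.2288; Δ=(0.0000−1.0000)/(200.5223−145.3327)=-0.0181; B=V−Δ·S=3.5621
Node (3,3) S=253.8257: V=(p*·0.0000+(1−p*)·0.0000)/1.02=0.0000; Δ=(0.0000−0.0000)/(276.6700−200.5223)=0.0000; B=V−Δ·S=0.0000
Node (2,0) S=122.3236: V=(p*·0.9804+(1−p*)·0.9804)/1.02=0.9612; Δ=(0.9804−0.9804)/(133.3327−96.6356)=0.0000; B=V−Δ·S=0.9612
Node (2,1) S=168.7756: V=(p*·0.2288+(1−p*)·0.9804)/1.02=0.3962; Δ=(0.2288−0.9804)/(183.9654−133.3327)=-0.0148; B=V−Δ·S=2.9017
Node (2,2) S=232.8676: V=(p*·0.0000+(1−p*)·0.2288)/1.02=0.0523; Δ=(0.0000−0.2288)/(253.8257−183.9654)=-0.0033; B=V−Δ·S=0.8149
Node (1,0) S=154.8400: V=(p*·0.3962+(1−p*)·0.9612)/1.02=0.5177; Δ=(0.3962−0.9612)/(168.7756−122.3236)=-0.0122; B=V−Δ·S=2.4009
Node (1,1) S=213.6400: V=(p*·0.0523+(1−p*)·0.3962)/1.02=0.1300; Δ=(0.0523−0.3962)/(232.8676−168.7756)=-0.0054; B=V−Δ·S=1.2763
Node (0,0) S=196.0000: V=(p*·0.1300+(1−p*)·0.5177)/1.02=0.2161; Δ=(0.1300−0.5177)/(213.6400−154.8400)=-0.0066; B=V−Δ·S=1.5085
As a check, the time-0 holding Δ(0,0)·S0 + B(0,0) comes to 0.2161 — exactly V0.

(0,0): Delta=-0.0066 Bond=1.5085
(1,0): Delta=-0.0122 Bond=2.4009
(1,1): Delta=-0.0054 Bond=1.2763
(2,0): Delta=0.0000 Bond=0.9612
(2,1): Delta=-0.0148 Bond=2.9017
(2,2): Delta=-0.0033 Bond=0.8149
(3,0): Delta=0.0000 Bond=0.9804
(3,1): Delta=0.0000 Bond=0.9804
(3,2): Delta=-0.0181 Bond=3.5621
(3,3): Delta=0.0000 Bond=0.0000
V0=0.2161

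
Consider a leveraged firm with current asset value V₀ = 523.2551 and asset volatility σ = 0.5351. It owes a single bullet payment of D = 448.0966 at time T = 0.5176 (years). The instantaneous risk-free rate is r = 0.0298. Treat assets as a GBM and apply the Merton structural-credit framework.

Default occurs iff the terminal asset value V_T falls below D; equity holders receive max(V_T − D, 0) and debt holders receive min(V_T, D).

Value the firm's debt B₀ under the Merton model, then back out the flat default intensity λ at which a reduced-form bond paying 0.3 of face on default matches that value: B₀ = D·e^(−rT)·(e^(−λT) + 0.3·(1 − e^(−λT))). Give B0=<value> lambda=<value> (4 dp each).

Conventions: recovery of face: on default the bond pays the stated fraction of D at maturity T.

B0=401.6428 lambda=0.2650

Work the structural quantities from V₀ = 523.2551 against face 448.0966:
d₁ = [ln(V₀/D) + (r + σ²/2)T] / (σ√T)
   = [ln(523.2551/448.0966) + (0.0298 + 0.5·0.5351²)·0.5176] / (0.5351·√0.5176)
   = [0.155060 + 0.089527] / 0.384975 = 0.635334
d₂ = d₁ − σ√T = 0.635334 − 0.384975 = 0.250359
N(d₁) = 0.737395,  N(d₂) = 0.598845,  e^(−rT) = 0.984694
E₀ = V₀·N(d₁) − D·e^(−rT)·N(d₂)
   = 523.2551·0.737395 − 448.0966·0.984694·0.598845 = 121.612256
B₀ = V₀ − E₀ = 523.2551 − 121.612256 = 401.642844
e^(−λT) = (B₀·e^(rT)/D − 0.3)/(1 − 0.3) = (401.6428·1.015544/448.0966 − 0.3)/0.7 = 0.87180493
λ = −ln(0.87180493)/0.5176 = 0.265049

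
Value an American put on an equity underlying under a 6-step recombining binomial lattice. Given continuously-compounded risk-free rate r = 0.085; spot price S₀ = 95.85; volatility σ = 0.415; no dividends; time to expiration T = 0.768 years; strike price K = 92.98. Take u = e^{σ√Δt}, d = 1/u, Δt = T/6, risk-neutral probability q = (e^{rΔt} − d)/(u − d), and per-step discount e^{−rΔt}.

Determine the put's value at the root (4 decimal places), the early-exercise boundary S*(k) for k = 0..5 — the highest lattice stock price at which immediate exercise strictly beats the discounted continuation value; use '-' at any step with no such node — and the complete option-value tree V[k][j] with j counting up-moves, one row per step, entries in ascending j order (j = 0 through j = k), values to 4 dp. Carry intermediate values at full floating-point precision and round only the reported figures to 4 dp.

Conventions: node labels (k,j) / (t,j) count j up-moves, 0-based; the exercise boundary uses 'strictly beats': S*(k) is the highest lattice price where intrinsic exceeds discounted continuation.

price = 9.6533
boundary = - - - 61.3969 71.2243 61.3969
tree:
9.6533
14.9374 4.5732
22.2551 7.9365 1.3054
31.5831 13.4015 2.6376 0.0000
40.0545 21.7557 5.3292 0.0000 0.0000
47.3571 31.5831 10.7676 0.0000 0.0000 0.0000
53.6521 40.0545 21.7557 0.0000 0.0000 0.0000 0.0000

Δt=0.12800, u=1.16006, d=0.86202, q=0.49965, disc=e^(-rΔt)=0.98918
k=6 terminal: V=max(K-S,0) → 53.6521 40.0545 21.7557 0.0000 0.0000 0.0000 0.0000
k=5: j=0 S=45.6229 intr=47.3571 cont=46.3510 V=47.3571[EX]; j=1 S=61.3969 intr=31.5831 cont=30.5769 V=31.5831[EX]; j=2 S=82.6248 intr=10.3552 cont=10.7676 V=10.7676[hold]; j=3 S=111.1921 intr=0.0000 cont=0.0000 V=0.0000[hold]; j=4 S=149.6365 intr=0.0000 cont=0.0000 V=0.0000[hold]; j=5 S=201.3730 intr=0.0000 cont=0.0000 V=0.0000[hold]  S*(5)=61.3969
k=4: j=0 S=52.9255 intr=40.0545 cont=39.0484 V=40.0545[EX]; j=1 S=71.2243 intr=21.7557 cont=20.9533 V=21.7557[EX]; j=2 S=95.8500 intr=0.0000 cont=5.3292 V=5.3292[hold]; j=3 S=128.9899 intr=0.0000 cont=0.0000 V=0.0000[hold]; j=4 S=173.5879 intr=0.0000 cont=0.0000 V=0.0000[hold]  S*(4)=71.2243
k=3: j=0 S=61.3969 intr=31.5831 cont=30.5769 V=31.5831[EX]; j=1 S=82.6248 intr=10.3552 cont=13.4015 V=13.4015[hold]; j=2 S=111.1921 intr=0.0000 cont=2.6376 V=2.6376[hold]; j=3 S=149.6365 intr=0.0000 cont=0.0000 V=0.0000[hold]  S*(3)=61.3969
k=2: j=0 S=71.2243 intr=21.7557 cont=22.2551 V=22.2551[hold]; j=1 S=95.8500 intr=0.0000 cont=7.9365 V=7.9365[hold]; j=2 S=128.9899 intr=0.0000 cont=1.3054 V=1.3054[hold]  S*(2)=-
k=1: j=0 S=82.6248 intr=10.3552 cont=14.9374 V=14.9374[hold]; j=1 S=111.1921 intr=0.0000 cont=4.5732 V=4.5732[hold]  S*(1)=-
k=0: j=0 S=95.8500 intr=0.0000 cont=9.6533 V=9.6533[hold]  S*(0)=-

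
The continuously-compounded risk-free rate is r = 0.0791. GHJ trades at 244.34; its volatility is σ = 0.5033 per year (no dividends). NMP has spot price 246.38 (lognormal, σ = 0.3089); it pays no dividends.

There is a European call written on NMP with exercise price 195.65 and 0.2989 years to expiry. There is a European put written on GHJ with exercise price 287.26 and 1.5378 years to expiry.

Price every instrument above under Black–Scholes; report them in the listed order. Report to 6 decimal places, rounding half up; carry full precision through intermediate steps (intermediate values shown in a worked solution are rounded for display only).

price(NMP call K=195.65) = 56.360110
price(GHJ put K=287.26) = 66.225281

[NMP call K=195.65]
σ√T = 0.3089·√0.2989 = 0.168881
d₁ = (ln(S/K) + (r+σ²/2)T) / (σ√T) = (ln(246.38/195.65) + (0.0791+0.3089²/2)·0.2989) / 0.168881 = (0.230548 + 0.037903) / 0.168881 = 1.589587
d₂ = d₁ − σ√T = 1.589587 − 0.168881 = 1.420706
e^{−rT} = 0.976634
N(d₁) = 0.944036,  N(d₂) = 0.922299
price = S·N(d₁) − K·e^{−rT}·N(d₂) = 232.591601 − 176.231491 = 56.360110
[GHJ put K=287.26]
σ√T = 0.5033·√1.5378 = 0.624133
d₁ = (ln(S/K) + (r+σ²/2)T) / (σ√T) = (ln(244.34/287.26) + (0.0791+0.5033²/2)·1.5378) / 0.624133 = (-0.161827 + 0.316411) / 0.624133 = 0.247678
d₂ = d₁ − σ√T = 0.247678 − 0.624133 = -0.376455
e^{−rT} = 0.885467
N(−d₁) = 0.402192,  N(−d₂) = 0.646711
price = K·e^{−rT}·N(−d₂) − S·N(−d₁) = 164.496853 − 98.271572 = 66.225281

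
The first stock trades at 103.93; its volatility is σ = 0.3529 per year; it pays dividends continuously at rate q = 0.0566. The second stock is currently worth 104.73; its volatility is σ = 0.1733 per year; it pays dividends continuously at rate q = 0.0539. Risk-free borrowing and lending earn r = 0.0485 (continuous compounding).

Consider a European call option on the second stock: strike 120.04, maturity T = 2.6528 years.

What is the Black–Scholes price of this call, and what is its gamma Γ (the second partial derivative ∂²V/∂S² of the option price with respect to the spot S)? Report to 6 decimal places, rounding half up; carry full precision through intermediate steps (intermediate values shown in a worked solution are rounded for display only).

price = 5.152825
Γ = 0.010828

σ√T = 0.1733·√2.6528 = 0.282261
d₁ = (ln(S/K) + (r−q+σ²/2)T) / (σ√T) = (ln(104.73/120.04) + (0.0485−0.0539+0.1733²/2)·2.6528) / 0.282261 = (-0.136439 + 0.025511) / 0.282261 = -0.393001
d₂ = d₁ − σ√T = -0.393001 − 0.282261 = -0.675262
e^{−rT} = 0.879272
e^{−qT} = 0.866766
N(d₁) = 0.347159,  N(d₂) = 0.249755
Call price V = S·e^{−qT}·N(d₁) − K·e^{−rT}·N(d₂) = 31.513881 − 26.361056 = 5.152825
φ(d₁) = (1/√(2π))·e^{−d₁²/2} = 0.369294
Γ = e^{−qT}·φ(d₁) / (S·σ·√T) = 0.010828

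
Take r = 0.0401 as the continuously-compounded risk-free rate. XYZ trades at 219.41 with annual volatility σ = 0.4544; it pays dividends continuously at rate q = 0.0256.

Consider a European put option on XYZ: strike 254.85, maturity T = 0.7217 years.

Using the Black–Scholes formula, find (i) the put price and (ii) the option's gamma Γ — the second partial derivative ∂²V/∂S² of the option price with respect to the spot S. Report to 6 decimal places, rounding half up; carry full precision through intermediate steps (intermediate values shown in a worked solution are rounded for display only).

σ√T = 0.4544·√0.7217 = 0.386026
d₁ = (ln(S/K) + (r−q+σ²/2)T) / (σ√T) = (ln(219.41/254.85) + (0.0401−0.0256+0.4544²/2)·0.7217) / 0.386026 = (-0.149733 + 0.084973) / 0.386026 = -0.167761
d₂ = d₁ − σ√T = -0.167761 − 0.386026 = -0.553788
e^{−rT} = 0.971475
e^{−qT} = 0.981694
N(−d₁) = 0.566615,  N(−d₂) = 0.710138
Put price V = K·e^{−rT}·N(−d₂) − S·e^{−qT}·N(−d₁) = 175.816144 − 122.045084 = 53.771060
φ(d₁) = (1/√(2π))·e^{−d₁²/2} = 0.393368
Γ = e^{−qT}·φ(d₁) / (S·σ·√T) = 0.004559

price = 53.771060
Γ = 0.004559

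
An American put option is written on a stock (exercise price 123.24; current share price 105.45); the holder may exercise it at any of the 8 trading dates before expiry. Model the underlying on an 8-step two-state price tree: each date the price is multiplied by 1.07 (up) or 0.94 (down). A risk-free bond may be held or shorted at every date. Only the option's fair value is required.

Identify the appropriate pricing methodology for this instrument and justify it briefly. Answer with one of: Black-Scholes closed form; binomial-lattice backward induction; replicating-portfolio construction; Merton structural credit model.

Key observation: the put (strike 123.24 on spot 105.45) is American-style on a 8-step discrete price model, so the early-exercise decision at every node requires stepwise backward valuation — a closed form cannot price the exercise right.

framework: binomial-lattice backward induction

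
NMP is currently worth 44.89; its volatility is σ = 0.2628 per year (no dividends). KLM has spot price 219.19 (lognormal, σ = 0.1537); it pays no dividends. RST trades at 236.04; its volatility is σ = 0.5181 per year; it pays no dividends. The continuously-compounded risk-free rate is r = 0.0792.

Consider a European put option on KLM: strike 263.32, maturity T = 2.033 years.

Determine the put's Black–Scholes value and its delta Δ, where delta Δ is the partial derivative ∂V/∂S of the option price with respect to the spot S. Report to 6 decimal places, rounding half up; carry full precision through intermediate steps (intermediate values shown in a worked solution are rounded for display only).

σ√T = 0.1537·√2.033 = 0.219151
d₁ = (ln(S/K) + (r+σ²/2)T) / (σ√T) = (ln(219.19/263.32) + (0.0792+0.1537²/2)·2.033) / 0.219151 = (-0.183431 + 0.185027) / 0.219151 = 0.007283
d₂ = d₁ − σ√T = 0.007283 − 0.219151 = -0.211868
e^{−rT} = 0.851280
N(−d₁) = 0.497095,  N(−d₂) = 0.583895
Put price V = K·e^{−rT}·N(−d₂) − S·N(−d₁) = 130.885415 − 108.958182 = 21.927233
Δ = −N(−d₁) = -0.497095

price = 21.927233
Δ = -0.497095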